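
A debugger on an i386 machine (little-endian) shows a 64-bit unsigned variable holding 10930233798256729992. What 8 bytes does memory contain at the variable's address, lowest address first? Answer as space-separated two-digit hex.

10930233798256729992 in hexadecimal, padded to 64 bits, is 0x97AFFDBA890F9F88.
Split into bytes (most-significant first): 97 AF FD BA 89 0F 9F 88.
Little-endian: lowest address holds the least-significant byte.
So at ascending addresses the bytes are 88 9F 0F 89 BA FD AF 97.

88 9F 0F 89 BA FD AF 97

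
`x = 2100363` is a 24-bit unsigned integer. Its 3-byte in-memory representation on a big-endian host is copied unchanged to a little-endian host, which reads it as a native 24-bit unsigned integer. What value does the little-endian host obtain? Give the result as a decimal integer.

2100363 in 24-bit hexadecimal is 0x200C8B.
Stored big-endian, the bytes at ascending addresses are 20 0C 8B.
Read back as little-endian, the first byte is least significant, giving 0x8B0C20.
0x8B0C20 = 9112608.

9112608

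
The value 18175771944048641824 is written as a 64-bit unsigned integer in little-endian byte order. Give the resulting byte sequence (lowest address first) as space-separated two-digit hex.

20 C7 87 A3 48 50 3D FC

18175771944048641824 in hexadecimal, padded to 64 bits, is 0xFC3D5048A387C720.
Split into bytes (most-significant first): FC 3D 50 48 A3 87 C7 20.
In little-endian order the low byte comes first in memory.
So at ascending addresses the bytes are 20 C7 87 A3 48 50 3D FC.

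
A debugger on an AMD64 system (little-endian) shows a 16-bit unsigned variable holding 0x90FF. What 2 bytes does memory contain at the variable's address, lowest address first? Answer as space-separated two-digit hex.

FF 90

Split into bytes (most-significant first): 90 FF.
In little-endian order the low byte comes first in memory.
So at ascending addresses the bytes are FF 90.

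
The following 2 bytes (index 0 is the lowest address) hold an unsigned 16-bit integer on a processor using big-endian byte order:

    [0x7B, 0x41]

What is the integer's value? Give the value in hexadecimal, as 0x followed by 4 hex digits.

0x7B41

In big-endian order the high byte comes first in memory.
The bytes are already most-significant first: 0x7B41.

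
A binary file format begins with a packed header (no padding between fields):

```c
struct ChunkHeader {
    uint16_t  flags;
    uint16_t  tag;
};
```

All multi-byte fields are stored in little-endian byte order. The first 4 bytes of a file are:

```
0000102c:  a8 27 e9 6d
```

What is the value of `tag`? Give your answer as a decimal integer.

28137

`tag` follows `flags` (2 bytes), so it starts at byte offset 2 and occupies 2 bytes.
Bytes at offsets 2..3: E9 6D.
In little-endian order the low byte comes first in memory.
Reassemble most-significant byte first: 6D E9 → 0x6DE9.
0x6DE9 = 28137.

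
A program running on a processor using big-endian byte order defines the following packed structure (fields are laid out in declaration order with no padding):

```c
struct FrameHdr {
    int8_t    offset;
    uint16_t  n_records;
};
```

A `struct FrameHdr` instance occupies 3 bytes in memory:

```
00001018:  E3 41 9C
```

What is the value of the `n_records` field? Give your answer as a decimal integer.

16796

`n_records` follows `offset` (1 byte), so it starts at byte offset 1 and occupies 2 bytes.
Bytes at offsets 1..2: 41 9C.
Big-endian: lowest address holds the most-significant byte.
The bytes are already most-significant first: 0x419C.
0x419C = 16796.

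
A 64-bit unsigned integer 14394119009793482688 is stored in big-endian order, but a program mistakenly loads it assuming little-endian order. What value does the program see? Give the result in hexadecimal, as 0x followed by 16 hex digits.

0xC01F70E1F92EC2C7

14394119009793482688 in 64-bit hexadecimal is 0xC7C22EF9E1701FC0.
Stored big-endian, the bytes at ascending addresses are C7 C2 2E F9 E1 70 1F C0.
Read back as little-endian, the first byte is least significant, giving 0xC01F70E1F92EC2C7.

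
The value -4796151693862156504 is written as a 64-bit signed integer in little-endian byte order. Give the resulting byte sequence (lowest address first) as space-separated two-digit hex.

Two's complement of -4796151693862156504 in 64 bits: 4796151693862156504 = 0x428F5A8DF18AB8D8; invert → 0xBD70A5720E754727; add 1 → 0xBD70A5720E754728.
Split into bytes (most-significant first): BD 70 A5 72 0E 75 47 28.
In little-endian order the low byte comes first in memory.
So at ascending addresses the bytes are 28 47 75 0E 72 A5 70 BD.

28 47 75 0E 72 A5 70 BD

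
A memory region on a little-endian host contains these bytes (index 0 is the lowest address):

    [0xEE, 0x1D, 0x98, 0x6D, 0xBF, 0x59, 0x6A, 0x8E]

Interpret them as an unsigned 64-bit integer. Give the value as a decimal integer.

Little-endian stores the least-significant byte at the lowest address.
Reassemble most-significant byte first: 8E 6A 59 BF 6D 98 1D EE → 0x8E6A59BF6D981DEE.
0x8E6A59BF6D981DEE = 10262113379629407726.

10262113379629407726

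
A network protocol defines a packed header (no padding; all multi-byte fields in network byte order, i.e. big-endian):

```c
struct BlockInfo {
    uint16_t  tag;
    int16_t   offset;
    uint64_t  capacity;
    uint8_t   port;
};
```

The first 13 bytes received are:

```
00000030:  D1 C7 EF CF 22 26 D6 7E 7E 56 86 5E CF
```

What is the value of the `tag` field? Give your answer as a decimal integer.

53703

`tag` is the first field, at byte offset 0, occupying 2 bytes.
Bytes at offsets 0..1: D1 C7.
Big-endian stores the most-significant byte at the lowest address.
The bytes are already most-significant first: 0xD1C7.
0xD1C7 = 53703.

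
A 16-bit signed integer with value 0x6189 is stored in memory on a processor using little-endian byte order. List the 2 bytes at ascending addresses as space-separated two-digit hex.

Split into bytes (most-significant first): 61 89.
Little-endian: lowest address holds the least-significant byte.
So at ascending addresses the bytes are 89 61.

89 61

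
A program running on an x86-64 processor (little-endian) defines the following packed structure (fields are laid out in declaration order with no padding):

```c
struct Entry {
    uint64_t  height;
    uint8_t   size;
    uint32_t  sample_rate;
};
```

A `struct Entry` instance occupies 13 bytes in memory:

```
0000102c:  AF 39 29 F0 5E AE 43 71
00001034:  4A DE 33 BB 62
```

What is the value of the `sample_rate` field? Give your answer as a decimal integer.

1656435678

`sample_rate` follows `height` (8 B), `size` (1 B), so it starts at offset 8 + 1 = 9 and occupies 4 bytes.
Bytes at offsets 9..12: DE 33 BB 62.
In little-endian order the low byte comes first in memory.
Reassemble most-significant byte first: 62 BB 33 DE → 0x62BB33DE.
0x62BB33DE = 1656435678.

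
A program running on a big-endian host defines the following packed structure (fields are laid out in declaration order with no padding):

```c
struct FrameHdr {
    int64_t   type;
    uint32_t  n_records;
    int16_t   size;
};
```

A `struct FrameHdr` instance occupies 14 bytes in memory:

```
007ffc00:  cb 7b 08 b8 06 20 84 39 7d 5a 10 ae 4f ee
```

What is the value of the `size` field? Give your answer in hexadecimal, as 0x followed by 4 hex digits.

0x4FEE

`size` follows `type` (8 B), `n_records` (4 B), so it starts at offset 8 + 4 = 12 and occupies 2 bytes.
Bytes at offsets 12..13: 4F EE.
Big-endian stores the most-significant byte at the lowest address.
The bytes are already most-significant first: 0x4FEE.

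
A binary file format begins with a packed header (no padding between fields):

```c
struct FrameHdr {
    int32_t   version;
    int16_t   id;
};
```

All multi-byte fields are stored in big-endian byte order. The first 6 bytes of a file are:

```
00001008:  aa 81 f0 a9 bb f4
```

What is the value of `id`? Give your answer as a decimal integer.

`id` follows `version` (4 bytes), so it starts at byte offset 4 and occupies 2 bytes.
Bytes at offsets 4..5: BB F4.
Big-endian: lowest address holds the most-significant byte.
The bytes are already most-significant first: 0xBBF4.
Top bit is set, so as a signed 16-bit value this is 0xBBF4 − 2^16 = -17420.

-17420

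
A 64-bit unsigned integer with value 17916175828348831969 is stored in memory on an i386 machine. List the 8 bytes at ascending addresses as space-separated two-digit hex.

E1 08 2C EE FD 0A A3 F8

17916175828348831969 in hexadecimal, padded to 64 bits, is 0xF8A30AFDEE2C08E1.
Split into bytes (most-significant first): F8 A3 0A FD EE 2C 08 E1.
Little-endian stores the least-significant byte at the lowest address.
So at ascending addresses the bytes are E1 08 2C EE FD 0A A3 F8.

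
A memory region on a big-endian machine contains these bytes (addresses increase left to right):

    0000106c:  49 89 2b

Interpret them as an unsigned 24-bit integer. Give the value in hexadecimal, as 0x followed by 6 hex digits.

0x49892B

Big-endian: lowest address holds the most-significant byte.
The bytes are already most-significant first: 0x49892B.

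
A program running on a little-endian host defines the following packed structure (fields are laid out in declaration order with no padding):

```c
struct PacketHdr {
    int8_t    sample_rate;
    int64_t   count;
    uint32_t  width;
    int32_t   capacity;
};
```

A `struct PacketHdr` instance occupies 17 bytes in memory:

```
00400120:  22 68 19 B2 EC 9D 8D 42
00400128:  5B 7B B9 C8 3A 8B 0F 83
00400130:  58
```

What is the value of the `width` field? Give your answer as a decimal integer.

986233211

`width` follows `sample_rate` (1 B), `count` (8 B), so it starts at offset 1 + 8 = 9 and occupies 4 bytes.
Bytes at offsets 9..12: 7B B9 C8 3A.
Little-endian: lowest address holds the least-significant byte.
Reassemble most-significant byte first: 3A C8 B9 7B → 0x3AC8B97B.
0x3AC8B97B = 986233211.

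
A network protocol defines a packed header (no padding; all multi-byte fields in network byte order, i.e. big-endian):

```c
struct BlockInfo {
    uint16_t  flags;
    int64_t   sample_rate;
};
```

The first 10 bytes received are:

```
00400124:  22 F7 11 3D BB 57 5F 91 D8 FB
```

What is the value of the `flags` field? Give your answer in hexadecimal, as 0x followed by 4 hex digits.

0x22F7

`flags` is the first field, at byte offset 0, occupying 2 bytes.
Bytes at offsets 0..1: 22 F7.
Big-endian stores the most-significant byte at the lowest address.
The bytes are already most-significant first: 0x22F7.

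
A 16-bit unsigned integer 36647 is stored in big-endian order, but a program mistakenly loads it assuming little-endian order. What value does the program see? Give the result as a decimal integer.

10127

36647 in 16-bit hexadecimal is 0x8F27.
Stored big-endian, the bytes at ascending addresses are 8F 27.
Read back as little-endian, the first byte is least significant, giving 0x278F.
0x278F = 10127.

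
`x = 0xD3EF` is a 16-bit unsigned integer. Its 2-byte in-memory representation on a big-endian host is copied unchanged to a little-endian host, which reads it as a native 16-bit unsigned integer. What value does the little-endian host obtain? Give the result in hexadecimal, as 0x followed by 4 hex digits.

0xEFD3

Stored big-endian, the bytes at ascending addresses are D3 EF.
Read back as little-endian, the first byte is least significant, giving 0xEFD3.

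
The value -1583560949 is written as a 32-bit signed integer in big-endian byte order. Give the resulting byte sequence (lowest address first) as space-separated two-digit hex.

Two's complement of -1583560949 in 32 bits: 1583560949 = 0x5E6338F5; invert → 0xA19CC70A; add 1 → 0xA19CC70B.
Split into bytes (most-significant first): A1 9C C7 0B.
Big-endian stores the most-significant byte at the lowest address.
So the memory order matches the most-significant-first order: A1 9C C7 0B.

A1 9C C7 0B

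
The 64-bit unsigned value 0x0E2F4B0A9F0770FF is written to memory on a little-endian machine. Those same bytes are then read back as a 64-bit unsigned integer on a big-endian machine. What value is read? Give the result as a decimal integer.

Stored little-endian, the bytes at ascending addresses are FF 70 07 9F 0A 4B 2F 0E.
Read back as big-endian, the last byte is least significant, giving 0xFF70079F0A4B2F0E.
0xFF70079F0A4B2F0E = 18406220056717111054.

18406220056717111054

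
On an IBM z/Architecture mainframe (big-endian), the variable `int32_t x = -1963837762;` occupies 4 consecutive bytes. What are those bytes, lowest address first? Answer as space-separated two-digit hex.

Two's complement of -1963837762 in 32 bits: 1963837762 = 0x750DC942; invert → 0x8AF236BD; add 1 → 0x8AF236BE.
Split into bytes (most-significant first): 8A F2 36 BE.
In big-endian order the high byte comes first in memory.
So the memory order matches the most-significant-first order: 8A F2 36 BE.

8A F2 36 BE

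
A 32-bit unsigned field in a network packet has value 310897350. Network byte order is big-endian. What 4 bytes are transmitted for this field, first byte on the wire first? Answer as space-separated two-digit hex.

310897350 in hexadecimal, padded to 32 bits, is 0x1287EAC6.
Split into bytes (most-significant first): 12 87 EA C6.
Big-endian: lowest address holds the most-significant byte.
So the memory order matches the most-significant-first order: 12 87 EA C6.

12 87 EA C6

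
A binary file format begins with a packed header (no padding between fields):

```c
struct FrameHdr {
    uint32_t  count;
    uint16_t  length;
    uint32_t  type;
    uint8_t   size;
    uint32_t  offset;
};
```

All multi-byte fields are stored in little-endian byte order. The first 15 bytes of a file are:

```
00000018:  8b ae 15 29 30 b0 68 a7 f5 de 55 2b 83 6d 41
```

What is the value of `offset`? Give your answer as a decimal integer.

1097696043

`offset` follows `count` (4 B), `length` (2 B), `type` (4 B), `size` (1 B), so it starts at offset 4 + 2 + 4 + 1 = 11 and occupies 4 bytes.
Bytes at offsets 11..14: 2B 83 6D 41.
In little-endian order the low byte comes first in memory.
Reassemble most-significant byte first: 41 6D 83 2B → 0x416D832B.
0x416D832B = 1097696043.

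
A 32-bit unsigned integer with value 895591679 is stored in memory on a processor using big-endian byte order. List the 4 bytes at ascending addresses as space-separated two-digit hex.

895591679 in hexadecimal, padded to 32 bits, is 0x3561A4FF.
Split into bytes (most-significant first): 35 61 A4 FF.
In big-endian order the high byte comes first in memory.
So the memory order matches the most-significant-first order: 35 61 A4 FF.

35 61 A4 FF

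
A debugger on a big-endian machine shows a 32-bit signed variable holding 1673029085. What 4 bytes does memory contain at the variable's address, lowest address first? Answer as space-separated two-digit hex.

63 B8 65 DD

1673029085 in hexadecimal, padded to 32 bits, is 0x63B865DD.
Split into bytes (most-significant first): 63 B8 65 DD.
In big-endian order the high byte comes first in memory.
So the memory order matches the most-significant-first order: 63 B8 65 DD.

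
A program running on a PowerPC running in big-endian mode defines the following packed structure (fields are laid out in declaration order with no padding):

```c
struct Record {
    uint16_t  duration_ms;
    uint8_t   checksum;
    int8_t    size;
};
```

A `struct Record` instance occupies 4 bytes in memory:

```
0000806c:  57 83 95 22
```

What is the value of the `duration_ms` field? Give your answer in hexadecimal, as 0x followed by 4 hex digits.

0x5783

`duration_ms` is the first field, at byte offset 0, occupying 2 bytes.
Bytes at offsets 0..1: 57 83.
Big-endian: lowest address holds the most-significant byte.
The bytes are already most-significant first: 0x5783.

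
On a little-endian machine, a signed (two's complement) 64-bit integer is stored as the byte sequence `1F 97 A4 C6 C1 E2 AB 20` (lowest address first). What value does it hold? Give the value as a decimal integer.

Little-endian stores the least-significant byte at the lowest address.
Reassemble most-significant byte first: 20 AB E2 C1 C6 A4 97 1F → 0x20ABE2C1C6A4971F.
0x20ABE2C1C6A4971F = 2354224552120456991.

2354224552120456991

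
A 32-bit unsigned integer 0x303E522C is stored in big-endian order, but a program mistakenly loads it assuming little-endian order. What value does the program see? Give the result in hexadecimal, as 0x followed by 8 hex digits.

0x2C523E30

Stored big-endian, the bytes at ascending addresses are 30 3E 52 2C.
Read back as little-endian, the first byte is least significant, giving 0x2C523E30.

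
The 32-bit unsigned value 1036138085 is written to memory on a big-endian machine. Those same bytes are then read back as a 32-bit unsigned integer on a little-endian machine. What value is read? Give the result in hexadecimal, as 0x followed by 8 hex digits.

1036138085 in 32-bit hexadecimal is 0x3DC23665.
Stored big-endian, the bytes at ascending addresses are 3D C2 36 65.
Read back as little-endian, the first byte is least significant, giving 0x6536C23D.

0x6536C23D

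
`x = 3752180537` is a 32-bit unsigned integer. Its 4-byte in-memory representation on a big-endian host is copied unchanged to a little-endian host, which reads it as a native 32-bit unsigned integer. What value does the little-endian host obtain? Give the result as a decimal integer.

968599007

3752180537 in 32-bit hexadecimal is 0xDFA5BB39.
Stored big-endian, the bytes at ascending addresses are DF A5 BB 39.
Read back as little-endian, the first byte is least significant, giving 0x39BBA5DF.
0x39BBA5DF = 968599007.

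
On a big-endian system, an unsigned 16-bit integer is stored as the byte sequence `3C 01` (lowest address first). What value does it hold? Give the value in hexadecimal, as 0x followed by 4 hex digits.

0x3C01

In big-endian order the high byte comes first in memory.
The bytes are already most-significant first: 0x3C01.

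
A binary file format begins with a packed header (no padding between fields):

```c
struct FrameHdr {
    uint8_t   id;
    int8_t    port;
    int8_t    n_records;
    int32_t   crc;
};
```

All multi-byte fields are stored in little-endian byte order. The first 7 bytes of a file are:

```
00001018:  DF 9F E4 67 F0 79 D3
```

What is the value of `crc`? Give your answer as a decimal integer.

`crc` follows `id` (1 B), `port` (1 B), `n_records` (1 B), so it starts at offset 1 + 1 + 1 = 3 and occupies 4 bytes.
Bytes at offsets 3..6: 67 F0 79 D3.
Little-endian stores the least-significant byte at the lowest address.
Reassemble most-significant byte first: D3 79 F0 67 → 0xD379F067.
Top bit is set, so as a signed 32-bit value this is 0xD379F067 − 2^32 = -746983321.

-746983321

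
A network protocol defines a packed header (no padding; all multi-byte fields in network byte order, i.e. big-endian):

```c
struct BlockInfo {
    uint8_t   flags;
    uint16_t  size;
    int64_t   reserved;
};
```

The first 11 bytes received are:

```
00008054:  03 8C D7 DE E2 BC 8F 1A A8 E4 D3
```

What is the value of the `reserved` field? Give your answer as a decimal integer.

-2386137529739320109

`reserved` follows `flags` (1 B), `size` (2 B), so it starts at offset 1 + 2 = 3 and occupies 8 bytes.
Bytes at offsets 3..10: DE E2 BC 8F 1A A8 E4 D3.
Big-endian: lowest address holds the most-significant byte.
The bytes are already most-significant first: 0xDEE2BC8F1AA8E4D3.
Top bit is set, so as a signed 64-bit value this is 0xDEE2BC8F1AA8E4D3 − 2^64 = -2386137529739320109.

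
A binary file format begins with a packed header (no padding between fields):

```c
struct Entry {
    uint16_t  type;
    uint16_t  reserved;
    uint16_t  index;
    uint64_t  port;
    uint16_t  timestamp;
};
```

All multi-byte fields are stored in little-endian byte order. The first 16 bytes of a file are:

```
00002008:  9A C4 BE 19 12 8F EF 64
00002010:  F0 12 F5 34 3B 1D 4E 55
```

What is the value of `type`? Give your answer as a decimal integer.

50330

`type` is the first field, at byte offset 0, occupying 2 bytes.
Bytes at offsets 0..1: 9A C4.
Little-endian: lowest address holds the least-significant byte.
Reassemble most-significant byte first: C4 9A → 0xC49A.
0xC49A = 50330.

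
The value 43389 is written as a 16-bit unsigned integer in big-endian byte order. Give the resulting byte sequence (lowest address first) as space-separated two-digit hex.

43389 in hexadecimal, padded to 16 bits, is 0xA97D.
Split into bytes (most-significant first): A9 7D.
In big-endian order the high byte comes first in memory.
So the memory order matches the most-significant-first order: A9 7D.

A9 7D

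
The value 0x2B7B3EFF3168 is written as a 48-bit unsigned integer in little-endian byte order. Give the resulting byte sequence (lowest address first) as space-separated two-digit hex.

Split into bytes (most-significant first): 2B 7B 3E FF 31 68.
In little-endian order the low byte comes first in memory.
So at ascending addresses the bytes are 68 31 FF 3E 7B 2B.

68 31 FF 3E 7B 2B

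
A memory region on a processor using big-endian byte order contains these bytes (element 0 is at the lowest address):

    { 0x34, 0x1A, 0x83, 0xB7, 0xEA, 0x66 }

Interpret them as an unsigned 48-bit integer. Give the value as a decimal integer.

57288483662438

Big-endian stores the most-significant byte at the lowest address.
The bytes are already most-significant first: 0x341A83B7EA66.
0x341A83B7EA66 = 57288483662438.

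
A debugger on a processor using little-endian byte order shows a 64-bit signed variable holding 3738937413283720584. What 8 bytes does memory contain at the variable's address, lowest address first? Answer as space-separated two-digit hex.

3738937413283720584 in hexadecimal, padded to 64 bits, is 0x33E35FC48431AD88.
Split into bytes (most-significant first): 33 E3 5F C4 84 31 AD 88.
In little-endian order the low byte comes first in memory.
So at ascending addresses the bytes are 88 AD 31 84 C4 5F E3 33.

88 AD 31 84 C4 5F E3 33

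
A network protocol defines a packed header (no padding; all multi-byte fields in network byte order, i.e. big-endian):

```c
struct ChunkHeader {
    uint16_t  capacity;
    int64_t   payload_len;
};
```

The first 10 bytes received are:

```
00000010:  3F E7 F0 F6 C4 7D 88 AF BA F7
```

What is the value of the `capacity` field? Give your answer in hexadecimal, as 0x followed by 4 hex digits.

`capacity` is the first field, at byte offset 0, occupying 2 bytes.
Bytes at offsets 0..1: 3F E7.
In big-endian order the high byte comes first in memory.
The bytes are already most-significant first: 0x3FE7.

0x3FE7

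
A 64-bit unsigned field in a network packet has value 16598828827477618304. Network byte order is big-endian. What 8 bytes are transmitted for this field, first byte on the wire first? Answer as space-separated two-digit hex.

16598828827477618304 in hexadecimal, padded to 64 bits, is 0xE65AE2DFCD512E80.
Split into bytes (most-significant first): E6 5A E2 DF CD 51 2E 80.
Big-endian stores the most-significant byte at the lowest address.
So the memory order matches the most-significant-first order: E6 5A E2 DF CD 51 2E 80.

E6 5A E2 DF CD 51 2E 80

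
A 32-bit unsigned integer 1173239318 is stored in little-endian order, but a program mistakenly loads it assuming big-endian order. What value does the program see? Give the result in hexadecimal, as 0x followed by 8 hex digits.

0x1636EE45

1173239318 in 32-bit hexadecimal is 0x45EE3616.
Stored little-endian, the bytes at ascending addresses are 16 36 EE 45.
Read back as big-endian, the last byte is least significant, giving 0x1636EE45.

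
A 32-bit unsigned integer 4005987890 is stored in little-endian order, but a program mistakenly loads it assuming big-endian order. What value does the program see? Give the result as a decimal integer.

847693550

4005987890 in 32-bit hexadecimal is 0xEEC68632.
Stored little-endian, the bytes at ascending addresses are 32 86 C6 EE.
Read back as big-endian, the last byte is least significant, giving 0x3286C6EE.
0x3286C6EE = 847693550.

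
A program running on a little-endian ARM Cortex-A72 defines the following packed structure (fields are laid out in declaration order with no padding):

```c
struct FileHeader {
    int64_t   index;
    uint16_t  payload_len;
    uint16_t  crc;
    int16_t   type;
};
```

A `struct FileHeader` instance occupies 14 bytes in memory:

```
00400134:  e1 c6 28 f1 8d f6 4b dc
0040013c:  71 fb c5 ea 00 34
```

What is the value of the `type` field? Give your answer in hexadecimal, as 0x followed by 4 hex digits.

0x3400

`type` follows `index` (8 B), `payload_len` (2 B), `crc` (2 B), so it starts at offset 8 + 2 + 2 = 12 and occupies 2 bytes.
Bytes at offsets 12..13: 00 34.
Little-endian stores the least-significant byte at the lowest address.
Reassemble most-significant byte first: 34 00 → 0x3400.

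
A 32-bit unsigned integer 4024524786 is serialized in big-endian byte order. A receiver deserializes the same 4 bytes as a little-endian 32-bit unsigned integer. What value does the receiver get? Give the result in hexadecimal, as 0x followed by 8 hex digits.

4024524786 in 32-bit hexadecimal is 0xEFE15FF2.
Stored big-endian, the bytes at ascending addresses are EF E1 5F F2.
Read back as little-endian, the first byte is least significant, giving 0xF25FE1EF.

0xF25FE1EF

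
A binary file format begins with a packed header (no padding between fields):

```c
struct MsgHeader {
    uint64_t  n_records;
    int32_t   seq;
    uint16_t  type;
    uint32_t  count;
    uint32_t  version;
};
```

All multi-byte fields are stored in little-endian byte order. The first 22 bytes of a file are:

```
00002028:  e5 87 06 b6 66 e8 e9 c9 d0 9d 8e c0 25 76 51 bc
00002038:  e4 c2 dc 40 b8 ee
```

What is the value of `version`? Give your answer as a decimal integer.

4005052636

`version` follows `n_records` (8 B), `seq` (4 B), `type` (2 B), `count` (4 B), so it starts at offset 8 + 4 + 2 + 4 = 18 and occupies 4 bytes.
Bytes at offsets 18..21: DC 40 B8 EE.
In little-endian order the low byte comes first in memory.
Reassemble most-significant byte first: EE B8 40 DC → 0xEEB840DC.
0xEEB840DC = 4005052636.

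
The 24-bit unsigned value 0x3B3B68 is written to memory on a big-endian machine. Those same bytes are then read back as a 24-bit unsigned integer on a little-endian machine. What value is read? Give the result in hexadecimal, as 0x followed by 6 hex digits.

Stored big-endian, the bytes at ascending addresses are 3B 3B 68.
Read back as little-endian, the first byte is least significant, giving 0x683B3B.

0x683B3B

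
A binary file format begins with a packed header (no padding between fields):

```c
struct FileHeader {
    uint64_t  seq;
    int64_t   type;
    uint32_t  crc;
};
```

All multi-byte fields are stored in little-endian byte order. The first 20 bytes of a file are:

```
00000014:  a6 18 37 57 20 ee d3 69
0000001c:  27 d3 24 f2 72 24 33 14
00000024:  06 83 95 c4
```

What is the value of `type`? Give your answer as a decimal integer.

`type` follows `seq` (8 bytes), so it starts at byte offset 8 and occupies 8 bytes.
Bytes at offsets 8..15: 27 D3 24 F2 72 24 33 14.
Little-endian stores the least-significant byte at the lowest address.
Reassemble most-significant byte first: 14 33 24 72 F2 24 D3 27 → 0x14332472F224D327.
0x14332472F224D327 = 1455547180678173479.

1455547180678173479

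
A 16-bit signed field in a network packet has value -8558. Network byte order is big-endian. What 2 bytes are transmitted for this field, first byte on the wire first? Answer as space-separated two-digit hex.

DE 92

Two's complement of -8558 in 16 bits: 8558 = 0x216E; invert → 0xDE91; add 1 → 0xDE92.
Split into bytes (most-significant first): DE 92.
Big-endian stores the most-significant byte at the lowest address.
So the memory order matches the most-significant-first order: DE 92.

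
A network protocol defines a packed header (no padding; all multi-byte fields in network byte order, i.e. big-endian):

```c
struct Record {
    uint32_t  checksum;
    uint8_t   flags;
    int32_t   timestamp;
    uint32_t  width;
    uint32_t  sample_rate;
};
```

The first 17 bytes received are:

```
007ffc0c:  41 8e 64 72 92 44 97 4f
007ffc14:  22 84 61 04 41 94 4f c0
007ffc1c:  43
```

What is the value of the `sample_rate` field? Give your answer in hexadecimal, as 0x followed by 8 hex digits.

`sample_rate` follows `checksum` (4 B), `flags` (1 B), `timestamp` (4 B), `width` (4 B), so it starts at offset 4 + 1 + 4 + 4 = 13 and occupies 4 bytes.
Bytes at offsets 13..16: 94 4F C0 43.
Big-endian: lowest address holds the most-significant byte.
The bytes are already most-significant first: 0x944FC043.

0x944FC043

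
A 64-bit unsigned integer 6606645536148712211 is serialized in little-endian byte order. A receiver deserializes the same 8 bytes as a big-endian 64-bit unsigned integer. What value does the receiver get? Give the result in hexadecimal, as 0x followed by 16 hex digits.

6606645536148712211 in 64-bit hexadecimal is 0x5BAF851C93106B13.
Stored little-endian, the bytes at ascending addresses are 13 6B 10 93 1C 85 AF 5B.
Read back as big-endian, the last byte is least significant, giving 0x136B10931C85AF5B.

0x136B10931C85AF5B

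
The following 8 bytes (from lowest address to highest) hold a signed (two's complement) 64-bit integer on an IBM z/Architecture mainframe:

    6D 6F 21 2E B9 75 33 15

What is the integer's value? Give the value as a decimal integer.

Big-endian stores the most-significant byte at the lowest address.
The bytes are already most-significant first: 0x6D6F212EB9753315.
0x6D6F212EB9753315 = 7885557957112705813.

7885557957112705813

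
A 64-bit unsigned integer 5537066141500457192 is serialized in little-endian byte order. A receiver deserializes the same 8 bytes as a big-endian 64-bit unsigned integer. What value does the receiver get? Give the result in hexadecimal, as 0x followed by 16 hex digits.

5537066141500457192 in 64-bit hexadecimal is 0x4CD79C51ADFA40E8.
Stored little-endian, the bytes at ascending addresses are E8 40 FA AD 51 9C D7 4C.
Read back as big-endian, the last byte is least significant, giving 0xE840FAAD519CD74C.

0xE840FAAD519CD74C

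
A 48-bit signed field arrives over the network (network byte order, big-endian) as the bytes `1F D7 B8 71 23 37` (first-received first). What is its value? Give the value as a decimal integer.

Big-endian stores the most-significant byte at the lowest address.
The bytes are already most-significant first: 0x1FD7B8712337.
0x1FD7B8712337 = 35011372852023.

35011372852023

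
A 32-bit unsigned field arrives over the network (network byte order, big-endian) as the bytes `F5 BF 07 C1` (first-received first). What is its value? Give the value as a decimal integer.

Big-endian stores the most-significant byte at the lowest address.
The bytes are already most-significant first: 0xF5BF07C1.
0xF5BF07C1 = 4122937281.

4122937281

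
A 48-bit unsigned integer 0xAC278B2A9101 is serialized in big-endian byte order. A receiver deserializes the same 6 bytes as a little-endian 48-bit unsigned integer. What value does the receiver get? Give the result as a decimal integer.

Stored big-endian, the bytes at ascending addresses are AC 27 8B 2A 91 01.
Read back as little-endian, the first byte is least significant, giving 0x01912A8B27AC.
0x01912A8B27AC = 1722995648428.

1722995648428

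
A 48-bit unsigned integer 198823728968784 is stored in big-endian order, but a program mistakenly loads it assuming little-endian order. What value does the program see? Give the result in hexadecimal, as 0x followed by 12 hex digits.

198823728968784 in 48-bit hexadecimal is 0xB4D441BCF450.
Stored big-endian, the bytes at ascending addresses are B4 D4 41 BC F4 50.
Read back as little-endian, the first byte is least significant, giving 0x50F4BC41D4B4.

0x50F4BC41D4B4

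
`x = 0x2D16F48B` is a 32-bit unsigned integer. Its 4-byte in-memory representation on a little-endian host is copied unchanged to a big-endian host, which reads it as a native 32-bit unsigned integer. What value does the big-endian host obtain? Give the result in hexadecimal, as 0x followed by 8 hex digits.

0x8BF4162D

Stored little-endian, the bytes at ascending addresses are 8B F4 16 2D.
Read back as big-endian, the last byte is least significant, giving 0x8BF4162D.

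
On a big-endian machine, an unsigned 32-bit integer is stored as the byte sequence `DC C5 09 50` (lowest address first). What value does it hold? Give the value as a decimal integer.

Big-endian stores the most-significant byte at the lowest address.
The bytes are already most-significant first: 0xDCC50950.
0xDCC50950 = 3703900496.

3703900496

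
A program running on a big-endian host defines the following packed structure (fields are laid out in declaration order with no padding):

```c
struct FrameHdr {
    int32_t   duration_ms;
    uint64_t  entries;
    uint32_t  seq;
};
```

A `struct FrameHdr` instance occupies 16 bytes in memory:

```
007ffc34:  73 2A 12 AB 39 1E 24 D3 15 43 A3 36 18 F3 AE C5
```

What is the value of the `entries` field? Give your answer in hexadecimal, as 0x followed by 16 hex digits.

0x391E24D31543A336

`entries` follows `duration_ms` (4 bytes), so it starts at byte offset 4 and occupies 8 bytes.
Bytes at offsets 4..11: 39 1E 24 D3 15 43 A3 36.
In big-endian order the high byte comes first in memory.
The bytes are already most-significant first: 0x391E24D31543A336.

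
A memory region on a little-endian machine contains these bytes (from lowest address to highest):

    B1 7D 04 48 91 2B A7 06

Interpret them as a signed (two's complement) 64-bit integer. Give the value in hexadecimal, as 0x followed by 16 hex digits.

Little-endian stores the least-significant byte at the lowest address.
Reassemble most-significant byte first: 06 A7 2B 91 48 04 7D B1 → 0x06A72B9148047DB1.

0x06A72B9148047DB1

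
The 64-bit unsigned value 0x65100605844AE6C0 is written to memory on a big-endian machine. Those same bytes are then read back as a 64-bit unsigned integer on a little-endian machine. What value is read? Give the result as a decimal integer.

13899879230806036581

Stored big-endian, the bytes at ascending addresses are 65 10 06 05 84 4A E6 C0.
Read back as little-endian, the first byte is least significant, giving 0xC0E64A8405061065.
0xC0E64A8405061065 = 13899879230806036581.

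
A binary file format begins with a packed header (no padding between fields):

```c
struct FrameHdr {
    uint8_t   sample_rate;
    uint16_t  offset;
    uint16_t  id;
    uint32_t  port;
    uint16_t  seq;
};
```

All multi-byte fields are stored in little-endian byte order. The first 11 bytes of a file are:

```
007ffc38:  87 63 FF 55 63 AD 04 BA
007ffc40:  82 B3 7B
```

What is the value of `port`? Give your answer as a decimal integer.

`port` follows `sample_rate` (1 B), `offset` (2 B), `id` (2 B), so it starts at offset 1 + 2 + 2 = 5 and occupies 4 bytes.
Bytes at offsets 5..8: AD 04 BA 82.
Little-endian stores the least-significant byte at the lowest address.
Reassemble most-significant byte first: 82 BA 04 AD → 0x82BA04AD.
0x82BA04AD = 2193228973.

2193228973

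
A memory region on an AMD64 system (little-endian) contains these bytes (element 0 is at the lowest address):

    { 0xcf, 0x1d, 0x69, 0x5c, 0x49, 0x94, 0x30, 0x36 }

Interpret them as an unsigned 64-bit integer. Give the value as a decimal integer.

3904783919734136271

Little-endian: lowest address holds the least-significant byte.
Reassemble most-significant byte first: 36 30 94 49 5C 69 1D CF → 0x363094495C691DCF.
0x363094495C691DCF = 3904783919734136271.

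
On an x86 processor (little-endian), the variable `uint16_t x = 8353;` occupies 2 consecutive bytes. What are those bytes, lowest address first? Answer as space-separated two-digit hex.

8353 in hexadecimal, padded to 16 bits, is 0x20A1.
Split into bytes (most-significant first): 20 A1.
Little-endian stores the least-significant byte at the lowest address.
So at ascending addresses the bytes are A1 20.

A1 20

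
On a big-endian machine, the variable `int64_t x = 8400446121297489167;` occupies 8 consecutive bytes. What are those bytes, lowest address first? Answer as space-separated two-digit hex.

8400446121297489167 in hexadecimal, padded to 64 bits, is 0x7494613D66BEAD0F.
Split into bytes (most-significant first): 74 94 61 3D 66 BE AD 0F.
Big-endian stores the most-significant byte at the lowest address.
So the memory order matches the most-significant-first order: 74 94 61 3D 66 BE AD 0F.

74 94 61 3D 66 BE AD 0F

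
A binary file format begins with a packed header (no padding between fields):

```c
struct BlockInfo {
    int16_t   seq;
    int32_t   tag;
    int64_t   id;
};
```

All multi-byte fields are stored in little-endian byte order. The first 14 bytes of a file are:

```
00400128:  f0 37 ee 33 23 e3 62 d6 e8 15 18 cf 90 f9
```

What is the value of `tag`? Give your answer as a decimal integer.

-484232210

`tag` follows `seq` (2 bytes), so it starts at byte offset 2 and occupies 4 bytes.
Bytes at offsets 2..5: EE 33 23 E3.
Little-endian stores the least-significant byte at the lowest address.
Reassemble most-significant byte first: E3 23 33 EE → 0xE32333EE.
Top bit is set, so as a signed 32-bit value this is 0xE32333EE − 2^32 = -484232210.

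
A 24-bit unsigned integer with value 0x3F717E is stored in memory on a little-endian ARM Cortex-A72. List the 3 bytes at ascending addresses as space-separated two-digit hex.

Split into bytes (most-significant first): 3F 71 7E.
Little-endian: lowest address holds the least-significant byte.
So at ascending addresses the bytes are 7E 71 3F.

7E 71 3F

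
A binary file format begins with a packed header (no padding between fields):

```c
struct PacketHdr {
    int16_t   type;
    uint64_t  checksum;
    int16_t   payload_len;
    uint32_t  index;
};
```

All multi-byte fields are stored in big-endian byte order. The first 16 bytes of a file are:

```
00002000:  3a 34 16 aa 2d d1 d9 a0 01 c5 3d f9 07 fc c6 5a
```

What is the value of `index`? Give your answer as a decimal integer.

`index` follows `type` (2 B), `checksum` (8 B), `payload_len` (2 B), so it starts at offset 2 + 8 + 2 = 12 and occupies 4 bytes.
Bytes at offsets 12..15: 07 FC C6 5A.
In big-endian order the high byte comes first in memory.
The bytes are already most-significant first: 0x07FCC65A.
0x07FCC65A = 134006362.

134006362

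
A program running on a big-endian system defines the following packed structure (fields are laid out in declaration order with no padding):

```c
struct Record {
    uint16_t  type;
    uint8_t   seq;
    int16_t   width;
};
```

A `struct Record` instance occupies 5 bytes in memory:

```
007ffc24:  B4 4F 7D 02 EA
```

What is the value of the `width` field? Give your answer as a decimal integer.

746

`width` follows `type` (2 B), `seq` (1 B), so it starts at offset 2 + 1 = 3 and occupies 2 bytes.
Bytes at offsets 3..4: 02 EA.
Big-endian stores the most-significant byte at the lowest address.
The bytes are already most-significant first: 0x02EA.
0x02EA = 746.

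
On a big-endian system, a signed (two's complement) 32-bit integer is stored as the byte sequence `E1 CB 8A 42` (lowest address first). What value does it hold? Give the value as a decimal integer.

Big-endian: lowest address holds the most-significant byte.
The bytes are already most-significant first: 0xE1CB8A42.
Top bit is set, so as a signed 32-bit value this is 0xE1CB8A42 − 2^32 = -506754494.

-506754494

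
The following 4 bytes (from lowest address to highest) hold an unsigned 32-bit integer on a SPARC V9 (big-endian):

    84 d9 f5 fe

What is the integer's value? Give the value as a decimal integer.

In big-endian order the high byte comes first in memory.
The bytes are already most-significant first: 0x84D9F5FE.
0x84D9F5FE = 2228876798.

2228876798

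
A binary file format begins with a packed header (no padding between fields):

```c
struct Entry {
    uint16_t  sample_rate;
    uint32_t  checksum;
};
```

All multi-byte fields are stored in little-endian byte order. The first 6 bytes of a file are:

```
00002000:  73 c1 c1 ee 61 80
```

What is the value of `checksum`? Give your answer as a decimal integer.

`checksum` follows `sample_rate` (2 bytes), so it starts at byte offset 2 and occupies 4 bytes.
Bytes at offsets 2..5: C1 EE 61 80.
Little-endian stores the least-significant byte at the lowest address.
Reassemble most-significant byte first: 80 61 EE C1 → 0x8061EEC1.
0x8061EEC1 = 2153901761.

2153901761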